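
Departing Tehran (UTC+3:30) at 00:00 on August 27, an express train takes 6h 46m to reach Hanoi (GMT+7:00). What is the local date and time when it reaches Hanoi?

10:16 on Aug 27

Convert departure to UTC: 00:00 − 3:30 = 20:30 UTC on Aug 26.
Add 6 hours 46 minutes travel time → 03:16 UTC (Aug 27).
Hanoi is UTC+7:00, so local arrival = 03:16 + 7:00 = 10:16 on Aug 27.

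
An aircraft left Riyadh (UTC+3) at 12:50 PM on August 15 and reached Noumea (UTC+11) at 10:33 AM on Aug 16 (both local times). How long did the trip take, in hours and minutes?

13 hours 43 minutes

Noumea is 8:00 ahead of Riyadh.
Clock-face elapsed time (ignoring zones) is 21 hours 43 minutes.
Actual elapsed = 21 hours 43 minutes − 8:00 = 13 hours 43 minutes.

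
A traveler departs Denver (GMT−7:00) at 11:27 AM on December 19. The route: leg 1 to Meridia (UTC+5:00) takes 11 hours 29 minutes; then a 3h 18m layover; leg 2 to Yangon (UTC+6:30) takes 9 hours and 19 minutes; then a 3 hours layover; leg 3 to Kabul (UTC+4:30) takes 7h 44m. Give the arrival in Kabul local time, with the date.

Convert departure to UTC: 11:27 AM + 7:00 = 6:27 PM UTC on Dec 19.
Add 11 hours 29 minutes leg 1 → 5:56 AM UTC (Dec 20).
Add 3 hours 18 minutes layover in Meridia → 9:14 AM UTC.
Add 9 hours 19 minutes leg 2 → 6:33 PM UTC.
Add 3 hours layover in Yangon → 9:33 PM UTC.
Add 7 hours and 44 minutes leg 3 → 5:17 AM UTC (Dec 21).
Kabul is UTC+4:30, so local arrival = 5:17 AM + 4:30 = 9:47 AM on Dec 21.

9:47 AM on Dec 21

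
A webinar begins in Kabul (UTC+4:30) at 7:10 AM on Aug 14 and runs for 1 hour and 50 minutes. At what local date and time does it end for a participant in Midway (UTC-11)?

5:30 PM on Aug 13

Midway is 15:30 behind Kabul.
After 1 hour and 50 minutes it is 9:00 AM in Kabul.
Shift by the zone difference: 9:00 AM − 15:30 = 5:30 PM on Aug 13 in Midway.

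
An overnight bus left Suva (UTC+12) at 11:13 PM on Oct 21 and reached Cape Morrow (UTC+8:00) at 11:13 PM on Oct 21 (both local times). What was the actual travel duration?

Departure in UTC: 11:13 PM − 12:00 = 11:13 AM on Oct 21.
Arrival in UTC: 11:13 PM − 8:00 = 3:13 PM on Oct 21.
Elapsed = 3:13 PM − 11:13 AM = 4 hours.

4 hours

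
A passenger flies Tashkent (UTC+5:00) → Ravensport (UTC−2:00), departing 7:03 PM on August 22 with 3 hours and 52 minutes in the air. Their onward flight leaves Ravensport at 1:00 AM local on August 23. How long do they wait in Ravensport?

9 hours 5 minutes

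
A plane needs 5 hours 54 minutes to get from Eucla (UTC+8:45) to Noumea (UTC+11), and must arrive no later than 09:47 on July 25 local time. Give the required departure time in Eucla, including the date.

01:38 on Jul 25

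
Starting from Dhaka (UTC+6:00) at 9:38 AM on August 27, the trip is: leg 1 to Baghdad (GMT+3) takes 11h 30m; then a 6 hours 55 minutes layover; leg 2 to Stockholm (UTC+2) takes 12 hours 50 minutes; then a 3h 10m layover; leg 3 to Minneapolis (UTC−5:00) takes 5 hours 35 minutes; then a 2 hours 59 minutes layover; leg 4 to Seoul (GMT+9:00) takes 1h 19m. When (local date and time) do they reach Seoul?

8:56 AM on Aug 29

Convert departure to UTC: 9:38 AM − 6:00 = 3:38 AM UTC on Aug 27.
Add 11 hours 30 minutes leg 1 → 3:08 PM UTC.
Add 6 hours and 55 minutes layover in Baghdad → 10:03 PM UTC.
Add 12 hours and 50 minutes leg 2 → 10:53 AM UTC (Aug 28).
Add 3 hours 10 minutes layover in Stockholm → 2:03 PM UTC.
Add 5 hours and 35 minutes leg 3 → 7:38 PM UTC.
Add 2 hours 59 minutes layover in Minneapolis → 10:37 PM UTC.
Add 1 hour and 19 minutes leg 4 → 11:56 PM UTC.
Seoul is UTC+9:00, so local arrival = 11:56 PM + 9:00 = 8:56 AM on Aug 29.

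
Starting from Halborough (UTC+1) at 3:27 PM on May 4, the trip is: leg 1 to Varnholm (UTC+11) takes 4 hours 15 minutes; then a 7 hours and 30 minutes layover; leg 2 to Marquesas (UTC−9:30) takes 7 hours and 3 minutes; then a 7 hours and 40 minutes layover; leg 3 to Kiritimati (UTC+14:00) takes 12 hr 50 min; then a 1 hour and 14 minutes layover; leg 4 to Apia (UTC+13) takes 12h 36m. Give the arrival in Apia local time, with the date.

8:35 AM on May 7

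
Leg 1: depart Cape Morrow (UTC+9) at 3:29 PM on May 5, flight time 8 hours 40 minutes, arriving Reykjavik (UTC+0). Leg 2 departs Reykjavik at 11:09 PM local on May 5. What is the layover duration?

8 hours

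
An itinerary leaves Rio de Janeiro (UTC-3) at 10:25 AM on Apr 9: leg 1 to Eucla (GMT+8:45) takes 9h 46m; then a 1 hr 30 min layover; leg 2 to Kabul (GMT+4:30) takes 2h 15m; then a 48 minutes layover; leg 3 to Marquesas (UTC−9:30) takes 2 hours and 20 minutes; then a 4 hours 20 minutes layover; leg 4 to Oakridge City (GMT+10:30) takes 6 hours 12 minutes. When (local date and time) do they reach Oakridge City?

Convert departure to UTC: 10:25 AM + 3:00 = 1:25 PM UTC on Apr 9.
Add 9 hours and 46 minutes leg 1 → 11:11 PM UTC.
Add 1 hour and 30 minutes layover in Eucla → 12:41 AM UTC (Apr 10).
Add 2 hours and 15 minutes leg 2 → 2:56 AM UTC.
Add 48 minutes layover in Kabul → 3:44 AM UTC.
Add 2 hours and 20 minutes leg 3 → 6:04 AM UTC.
Add 4 hours 20 minutes layover in Marquesas → 10:24 AM UTC.
Add 6 hours 12 minutes leg 4 → 4:36 PM UTC.
Oakridge City is UTC+10:30, so local arrival = 4:36 PM + 10:30 = 3:06 AM on Apr 11.

3:06 AM on April 11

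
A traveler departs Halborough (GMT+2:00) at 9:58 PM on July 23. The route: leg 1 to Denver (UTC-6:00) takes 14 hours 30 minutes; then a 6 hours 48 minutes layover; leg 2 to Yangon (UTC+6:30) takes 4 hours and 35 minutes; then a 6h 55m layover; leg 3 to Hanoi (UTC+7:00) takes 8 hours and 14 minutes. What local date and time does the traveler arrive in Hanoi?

8:00 PM on July 25

Convert departure to UTC: 9:58 PM − 2:00 = 7:58 PM UTC on Jul 23.
Add 14 hours and 30 minutes leg 1 → 10:28 AM UTC (Jul 24).
Add 6 hours 48 minutes layover in Denver → 5:16 PM UTC.
Add 4 hours and 35 minutes leg 2 → 9:51 PM UTC.
Add 6 hours and 55 minutes layover in Yangon → 4:46 AM UTC (Jul 25).
Add 8 hours 14 minutes leg 3 → 1:00 PM UTC.
Hanoi is UTC+7:00, so local arrival = 1:00 PM + 7:00 = 8:00 PM on Jul 25.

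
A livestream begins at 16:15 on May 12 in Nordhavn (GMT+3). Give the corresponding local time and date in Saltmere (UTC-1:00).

In UTC: 16:15 − 3:00 = 13:15 on May 12.
Saltmere is UTC−1:00: 13:15 − 1:00 = 12:15 on May 12.

12:15 on May 12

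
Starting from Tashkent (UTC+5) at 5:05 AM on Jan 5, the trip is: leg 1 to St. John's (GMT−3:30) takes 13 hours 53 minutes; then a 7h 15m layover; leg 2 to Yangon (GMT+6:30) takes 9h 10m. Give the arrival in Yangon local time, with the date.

Convert departure to UTC: 5:05 AM − 5:00 = 12:05 AM UTC on Jan 5.
Add 13 hours and 53 minutes leg 1 → 1:58 PM UTC.
Add 7 hours 15 minutes layover in St. John's → 9:13 PM UTC.
Add 9 hours and 10 minutes leg 2 → 6:23 AM UTC (Jan 6).
Yangon is UTC+6:30, so local arrival = 6:23 AM + 6:30 = 12:53 PM on Jan 6.

12:53 PM on Jan 6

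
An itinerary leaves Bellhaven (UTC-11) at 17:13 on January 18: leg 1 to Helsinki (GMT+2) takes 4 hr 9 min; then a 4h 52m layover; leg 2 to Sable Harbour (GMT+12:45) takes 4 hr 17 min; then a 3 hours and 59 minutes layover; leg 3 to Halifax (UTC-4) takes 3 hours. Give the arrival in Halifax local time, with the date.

Convert departure to UTC: 17:13 + 11:00 = 04:13 UTC on Jan 19.
Add 4 hours 9 minutes leg 1 → 08:22 UTC.
Add 4 hours and 52 minutes layover in Helsinki → 13:14 UTC.
Add 4 hours 17 minutes leg 2 → 17:31 UTC.
Add 3 hours and 59 minutes layover in Sable Harbour → 21:30 UTC.
Add 3 hours leg 3 → 00:30 UTC (Jan 20).
Halifax is UTC−4:00, so local arrival = 00:30 − 4:00 = 20:30 on Jan 19.

20:30 on Jan 19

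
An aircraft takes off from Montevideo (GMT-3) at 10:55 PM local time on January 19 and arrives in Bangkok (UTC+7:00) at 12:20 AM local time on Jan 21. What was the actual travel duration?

Departure in UTC: 10:55 PM + 3:00 = 1:55 AM on Jan 20.
Arrival in UTC: 12:20 AM − 7:00 = 5:20 PM on Jan 20.
Elapsed = 5:20 PM − 1:55 AM = 15 hours 25 minutes.

15 hours 25 minutes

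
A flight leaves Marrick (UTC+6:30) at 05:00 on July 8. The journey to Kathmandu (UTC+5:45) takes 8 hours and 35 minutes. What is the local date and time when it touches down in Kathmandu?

Convert departure to UTC: 05:00 − 6:30 = 22:30 UTC on Jul 7.
Add 8 hours and 35 minutes travel time → 07:05 UTC (Jul 8).
Kathmandu is UTC+5:45, so local arrival = 07:05 + 5:45 = 12:50 on Jul 8.

12:50 on July 8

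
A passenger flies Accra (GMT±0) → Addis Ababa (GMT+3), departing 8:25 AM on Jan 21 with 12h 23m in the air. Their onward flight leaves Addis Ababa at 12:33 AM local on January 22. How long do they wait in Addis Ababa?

Accra is at UTC+0, so departure is already 8:25 AM UTC on Jan 21.
Add 12 hours and 23 minutes flight time → 8:48 PM UTC.
Addis Ababa is UTC+3:00, so local arrival = 8:48 PM + 3:00 = 11:48 PM on Jan 21.
Layover = 12:33 AM − 11:48 PM (+1 day) = 45 minutes.

45 minutes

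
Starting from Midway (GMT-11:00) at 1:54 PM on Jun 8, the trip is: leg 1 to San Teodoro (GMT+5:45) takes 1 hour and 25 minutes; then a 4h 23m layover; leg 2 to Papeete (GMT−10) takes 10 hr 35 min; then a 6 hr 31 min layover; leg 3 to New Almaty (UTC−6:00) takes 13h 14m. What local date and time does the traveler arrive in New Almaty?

7:02 AM on June 10

Convert departure to UTC: 1:54 PM + 11:00 = 12:54 AM UTC on Jun 9.
Add 1 hour 25 minutes leg 1 → 2:19 AM UTC.
Add 4 hours 23 minutes layover in San Teodoro → 6:42 AM UTC.
Add 10 hours 35 minutes leg 2 → 5:17 PM UTC.
Add 6 hours and 31 minutes layover in Papeete → 11:48 PM UTC.
Add 13 hours 14 minutes leg 3 → 1:02 PM UTC (Jun 10).
New Almaty is UTC−6:00, so local arrival = 1:02 PM − 6:00 = 7:02 AM on Jun 10.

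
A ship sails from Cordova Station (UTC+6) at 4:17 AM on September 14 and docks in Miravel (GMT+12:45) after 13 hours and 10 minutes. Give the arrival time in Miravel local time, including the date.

12:12 AM on September 15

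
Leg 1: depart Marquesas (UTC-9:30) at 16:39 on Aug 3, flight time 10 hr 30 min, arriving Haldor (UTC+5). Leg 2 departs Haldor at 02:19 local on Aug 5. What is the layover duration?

8 hours 40 minutes

Convert departure to UTC: 16:39 + 9:30 = 02:09 UTC on Aug 4.
Add 10 hours 30 minutes flight time → 12:39 UTC.
Haldor is UTC+5:00, so local arrival = 12:39 + 5:00 = 17:39 on Aug 4.
Layover = 02:19 − 17:39 (+1 day) = 8 hours 40 minutes.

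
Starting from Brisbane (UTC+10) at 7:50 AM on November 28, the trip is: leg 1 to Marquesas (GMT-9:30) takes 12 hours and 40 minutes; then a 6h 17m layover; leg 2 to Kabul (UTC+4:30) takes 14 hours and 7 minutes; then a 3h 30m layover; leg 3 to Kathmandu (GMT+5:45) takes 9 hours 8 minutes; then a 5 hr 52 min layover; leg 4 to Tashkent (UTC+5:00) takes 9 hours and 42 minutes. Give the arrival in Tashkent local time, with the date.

Convert departure to UTC: 7:50 AM − 10:00 = 9:50 PM UTC on Nov 27.
Add 12 hours and 40 minutes leg 1 → 10:30 AM UTC (Nov 28).
Add 6 hours 17 minutes layover in Marquesas → 4:47 PM UTC.
Add 14 hours 7 minutes leg 2 → 6:54 AM UTC (Nov 29).
Add 3 hours and 30 minutes layover in Kabul → 10:24 AM UTC.
Add 9 hours 8 minutes leg 3 → 7:32 PM UTC.
Add 5 hours and 52 minutes layover in Kathmandu → 1:24 AM UTC (Nov 30).
Add 9 hours and 42 minutes leg 4 → 11:06 AM UTC.
Tashkent is UTC+5:00, so local arrival = 11:06 AM + 5:00 = 4:06 PM on Nov 30.

4:06 PM on November 30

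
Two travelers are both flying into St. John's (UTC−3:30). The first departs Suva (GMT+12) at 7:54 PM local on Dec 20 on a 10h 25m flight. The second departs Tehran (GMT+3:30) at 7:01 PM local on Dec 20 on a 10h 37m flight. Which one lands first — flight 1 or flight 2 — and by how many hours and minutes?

Flight 1 in UTC: 7:54 PM − 12:00 = 7:54 AM on Dec 20.
+10 hours 25 minutes → arrive 6:19 PM UTC on Dec 20.
Flight 2 in UTC: 7:01 PM − 3:30 = 3:31 PM on Dec 20.
+10 hours and 37 minutes → arrive 2:08 AM UTC on Dec 21.
Flight 1 lands earlier by 7 hours 49 minutes.

the first, by 7 hours 49 minutes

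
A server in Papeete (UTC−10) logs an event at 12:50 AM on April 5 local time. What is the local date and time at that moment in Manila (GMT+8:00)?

6:50 PM on April 5

In UTC: 12:50 AM + 10:00 = 10:50 AM on Apr 5.
Manila is UTC+8:00: 10:50 AM + 8:00 = 6:50 PM on Apr 5.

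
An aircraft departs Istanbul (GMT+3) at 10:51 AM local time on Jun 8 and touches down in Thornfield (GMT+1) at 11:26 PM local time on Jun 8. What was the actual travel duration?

14 hours 35 minutes

Departure in UTC: 10:51 AM − 3:00 = 7:51 AM on Jun 8.
Arrival in UTC: 11:26 PM − 1:00 = 10:26 PM on Jun 8.
Elapsed = 10:26 PM − 7:51 AM = 14 hours 35 minutes.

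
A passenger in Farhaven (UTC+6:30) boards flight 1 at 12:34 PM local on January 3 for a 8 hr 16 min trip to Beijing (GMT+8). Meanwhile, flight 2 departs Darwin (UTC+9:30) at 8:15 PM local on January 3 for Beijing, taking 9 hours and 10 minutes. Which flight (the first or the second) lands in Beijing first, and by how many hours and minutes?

the first, by 5 hours 35 minutes

Flight 1 in UTC: 12:34 PM − 6:30 = 6:04 AM on Jan 3.
+8 hours and 16 minutes → arrive 2:20 PM UTC on Jan 3.
Flight 2 in UTC: 8:15 PM − 9:30 = 10:45 AM on Jan 3.
+9 hours 10 minutes → arrive 7:55 PM UTC on Jan 3.
Flight 1 lands earlier by 5 hours 35 minutes.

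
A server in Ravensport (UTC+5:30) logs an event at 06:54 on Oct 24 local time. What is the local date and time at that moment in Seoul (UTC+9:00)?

10:24 on Oct 24

Seoul is 3:30 ahead of Ravensport.
Shift by the zone difference: 06:54 + 3:30 = 10:24 on Oct 24 in Seoul.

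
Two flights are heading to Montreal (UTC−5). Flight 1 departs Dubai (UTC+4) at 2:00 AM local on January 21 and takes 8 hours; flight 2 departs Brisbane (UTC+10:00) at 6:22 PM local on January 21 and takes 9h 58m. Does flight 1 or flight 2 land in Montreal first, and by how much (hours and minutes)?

Flight 1 in UTC: 2:00 AM − 4:00 = 10:00 PM on Jan 20.
+8 hours → arrive 6:00 AM UTC on Jan 21.
Flight 2 in UTC: 6:22 PM − 10:00 = 8:22 AM on Jan 21.
+9 hours 58 minutes → arrive 6:20 PM UTC on Jan 21.
Flight 1 lands earlier by 12 hours 20 minutes.

the first, by 12 hours 20 minutes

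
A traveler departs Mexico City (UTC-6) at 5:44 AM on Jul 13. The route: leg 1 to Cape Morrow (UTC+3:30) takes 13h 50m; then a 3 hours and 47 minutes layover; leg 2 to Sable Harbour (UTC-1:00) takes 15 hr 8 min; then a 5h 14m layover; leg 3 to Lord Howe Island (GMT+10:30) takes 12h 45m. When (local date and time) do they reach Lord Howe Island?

Convert departure to UTC: 5:44 AM + 6:00 = 11:44 AM UTC on Jul 13.
Add 13 hours and 50 minutes leg 1 → 1:34 AM UTC (Jul 14).
Add 3 hours 47 minutes layover in Cape Morrow → 5:21 AM UTC.
Add 15 hours and 8 minutes leg 2 → 8:29 PM UTC.
Add 5 hours and 14 minutes layover in Sable Harbour → 1:43 AM UTC (Jul 15).
Add 12 hours 45 minutes leg 3 → 2:28 PM UTC.
Lord Howe Island is UTC+10:30, so local arrival = 2:28 PM + 10:30 = 12:58 AM on Jul 16.

12:58 AM on July 16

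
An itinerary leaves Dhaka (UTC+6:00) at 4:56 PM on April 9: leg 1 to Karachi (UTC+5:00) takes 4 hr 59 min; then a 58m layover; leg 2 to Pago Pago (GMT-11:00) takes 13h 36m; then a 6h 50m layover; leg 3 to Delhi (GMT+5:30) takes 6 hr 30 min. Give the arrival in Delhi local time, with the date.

1:19 AM on April 11

Convert departure to UTC: 4:56 PM − 6:00 = 10:56 AM UTC on Apr 9.
Add 4 hours 59 minutes leg 1 → 3:55 PM UTC.
Add 58 minutes layover in Karachi → 4:53 PM UTC.
Add 13 hours and 36 minutes leg 2 → 6:29 AM UTC (Apr 10).
Add 6 hours and 50 minutes layover in Pago Pago → 1:19 PM UTC.
Add 6 hours and 30 minutes leg 3 → 7:49 PM UTC.
Delhi is UTC+5:30, so local arrival = 7:49 PM + 5:30 = 1:19 AM on Apr 11.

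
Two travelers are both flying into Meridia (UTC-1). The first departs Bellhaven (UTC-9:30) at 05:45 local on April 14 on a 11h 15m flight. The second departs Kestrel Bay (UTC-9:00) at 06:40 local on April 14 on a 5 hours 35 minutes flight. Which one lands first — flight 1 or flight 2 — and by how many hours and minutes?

Flight 1 in UTC: 05:45 + 9:30 = 15:15 on Apr 14.
+11 hours and 15 minutes → arrive 02:30 UTC on Apr 15.
Flight 2 in UTC: 06:40 + 9:00 = 15:40 on Apr 14.
+5 hours and 35 minutes → arrive 21:15 UTC on Apr 14.
Flight 2 lands earlier by 5 hours 15 minutes.

the second, by 5 hours 15 minutes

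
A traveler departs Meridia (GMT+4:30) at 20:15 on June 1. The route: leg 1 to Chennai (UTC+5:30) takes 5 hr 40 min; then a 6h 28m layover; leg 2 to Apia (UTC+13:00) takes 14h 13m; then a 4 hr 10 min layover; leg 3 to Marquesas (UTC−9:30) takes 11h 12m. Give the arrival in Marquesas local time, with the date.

Convert departure to UTC: 20:15 − 4:30 = 15:45 UTC on Jun 1.
Add 5 hours and 40 minutes leg 1 → 21:25 UTC.
Add 6 hours 28 minutes layover in Chennai → 03:53 UTC (Jun 2).
Add 14 hours 13 minutes leg 2 → 18:06 UTC.
Add 4 hours 10 minutes layover in Apia → 22:16 UTC.
Add 11 hours and 12 minutes leg 3 → 09:28 UTC (Jun 3).
Marquesas is UTC−9:30, so local arrival = 09:28 − 9:30 = 23:58 on Jun 2.

23:58 on June 2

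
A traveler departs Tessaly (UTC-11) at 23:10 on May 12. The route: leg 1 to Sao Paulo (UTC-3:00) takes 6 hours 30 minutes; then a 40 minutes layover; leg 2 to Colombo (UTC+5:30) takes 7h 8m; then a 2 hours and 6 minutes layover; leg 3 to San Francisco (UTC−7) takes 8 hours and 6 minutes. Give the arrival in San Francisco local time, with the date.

03:40 on May 14

Convert departure to UTC: 23:10 + 11:00 = 10:10 UTC on May 13.
Add 6 hours 30 minutes leg 1 → 16:40 UTC.
Add 40 minutes layover in Sao Paulo → 17:20 UTC.
Add 7 hours and 8 minutes leg 2 → 00:28 UTC (May 14).
Add 2 hours and 6 minutes layover in Colombo → 02:34 UTC.
Add 8 hours and 6 minutes leg 3 → 10:40 UTC.
San Francisco is UTC−7:00, so local arrival = 10:40 − 7:00 = 03:40 on May 14.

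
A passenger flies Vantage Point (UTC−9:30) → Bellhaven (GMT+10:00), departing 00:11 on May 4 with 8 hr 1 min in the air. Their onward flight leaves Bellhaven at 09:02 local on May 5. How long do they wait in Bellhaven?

Convert departure to UTC: 00:11 + 9:30 = 09:41 UTC on May 4.
Add 8 hours and 1 minute flight time → 17:42 UTC.
Bellhaven is UTC+10:00, so local arrival = 17:42 + 10:00 = 03:42 on May 5.
Layover = 09:02 − 03:42 = 5 hours 20 minutes.

5 hours 20 minutes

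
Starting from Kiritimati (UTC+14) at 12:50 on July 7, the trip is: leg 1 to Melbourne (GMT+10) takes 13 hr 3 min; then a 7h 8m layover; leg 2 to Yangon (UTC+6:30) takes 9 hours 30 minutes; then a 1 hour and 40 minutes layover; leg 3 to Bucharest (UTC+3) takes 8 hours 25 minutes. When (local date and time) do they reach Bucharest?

Convert departure to UTC: 12:50 − 14:00 = 22:50 UTC on Jul 6.
Add 13 hours 3 minutes leg 1 → 11:53 UTC (Jul 7).
Add 7 hours 8 minutes layover in Melbourne → 19:01 UTC.
Add 9 hours 30 minutes leg 2 → 04:31 UTC (Jul 8).
Add 1 hour and 40 minutes layover in Yangon → 06:11 UTC.
Add 8 hours and 25 minutes leg 3 → 14:36 UTC.
Bucharest is UTC+3:00, so local arrival = 14:36 + 3:00 = 17:36 on Jul 8.

17:36 on July 8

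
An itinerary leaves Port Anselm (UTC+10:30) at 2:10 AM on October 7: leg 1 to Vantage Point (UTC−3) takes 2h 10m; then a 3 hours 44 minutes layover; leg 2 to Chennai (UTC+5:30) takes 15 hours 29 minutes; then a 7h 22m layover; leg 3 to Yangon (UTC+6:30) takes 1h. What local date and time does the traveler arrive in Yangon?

3:55 AM on October 8

Convert departure to UTC: 2:10 AM − 10:30 = 3:40 PM UTC on Oct 6.
Add 2 hours 10 minutes leg 1 → 5:50 PM UTC.
Add 3 hours 44 minutes layover in Vantage Point → 9:34 PM UTC.
Add 15 hours and 29 minutes leg 2 → 1:03 PM UTC (Oct 7).
Add 7 hours 22 minutes layover in Chennai → 8:25 PM UTC.
Add 1 hour leg 3 → 9:25 PM UTC.
Yangon is UTC+6:30, so local arrival = 9:25 PM + 6:30 = 3:55 AM on Oct 8.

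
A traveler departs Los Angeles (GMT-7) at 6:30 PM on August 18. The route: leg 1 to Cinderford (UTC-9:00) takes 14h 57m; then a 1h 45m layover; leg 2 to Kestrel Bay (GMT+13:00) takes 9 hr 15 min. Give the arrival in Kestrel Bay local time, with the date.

Convert departure to UTC: 6:30 PM + 7:00 = 1:30 AM UTC on Aug 19.
Add 14 hours 57 minutes leg 1 → 4:27 PM UTC.
Add 1 hour 45 minutes layover in Cinderford → 6:12 PM UTC.
Add 9 hours 15 minutes leg 2 → 3:27 AM UTC (Aug 20).
Kestrel Bay is UTC+13:00, so local arrival = 3:27 AM + 13:00 = 4:27 PM on Aug 20.

4:27 PM on August 20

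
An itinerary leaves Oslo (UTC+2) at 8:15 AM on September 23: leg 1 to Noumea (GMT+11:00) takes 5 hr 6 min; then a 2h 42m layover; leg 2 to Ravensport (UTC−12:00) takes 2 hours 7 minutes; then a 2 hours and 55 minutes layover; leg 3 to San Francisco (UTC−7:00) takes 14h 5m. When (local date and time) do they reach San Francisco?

2:10 AM on September 24

Convert departure to UTC: 8:15 AM − 2:00 = 6:15 AM UTC on Sep 23.
Add 5 hours 6 minutes leg 1 → 11:21 AM UTC.
Add 2 hours and 42 minutes layover in Noumea → 2:03 PM UTC.
Add 2 hours 7 minutes leg 2 → 4:10 PM UTC.
Add 2 hours and 55 minutes layover in Ravensport → 7:05 PM UTC.
Add 14 hours 5 minutes leg 3 → 9:10 AM UTC (Sep 24).
San Francisco is UTC−7:00, so local arrival = 9:10 AM − 7:00 = 2:10 AM on Sep 24.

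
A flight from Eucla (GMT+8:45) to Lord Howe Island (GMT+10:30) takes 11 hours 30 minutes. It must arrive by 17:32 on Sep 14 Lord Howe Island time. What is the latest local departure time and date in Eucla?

04:17 on September 14

Target arrival in UTC: 17:32 − 10:30 = 07:02 on Sep 14.
Subtract 11 hours and 30 minutes → departure 19:32 UTC on Sep 13.
Eucla is UTC+8:45: 19:32 + 8:45 = 04:17 on Sep 14.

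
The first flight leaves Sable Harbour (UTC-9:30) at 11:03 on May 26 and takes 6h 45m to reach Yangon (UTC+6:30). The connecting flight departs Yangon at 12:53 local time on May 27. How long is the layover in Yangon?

Convert departure to UTC: 11:03 + 9:30 = 20:33 UTC on May 26.
Add 6 hours and 45 minutes flight time → 03:18 UTC (May 27).
Yangon is UTC+6:30, so local arrival = 03:18 + 6:30 = 09:48 on May 27.
Layover = 12:53 − 09:48 = 3 hours 5 minutes.

3 hours 5 minutes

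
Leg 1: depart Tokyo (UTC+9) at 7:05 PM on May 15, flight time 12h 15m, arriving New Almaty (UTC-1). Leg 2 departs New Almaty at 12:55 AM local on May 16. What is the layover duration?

3 hours 35 minutes

Convert departure to UTC: 7:05 PM − 9:00 = 10:05 AM UTC on May 15.
Add 12 hours and 15 minutes flight time → 10:20 PM UTC.
New Almaty is UTC−1:00, so local arrival = 10:20 PM − 1:00 = 9:20 PM on May 15.
Layover = 12:55 AM − 9:20 PM (+1 day) = 3 hours 35 minutes.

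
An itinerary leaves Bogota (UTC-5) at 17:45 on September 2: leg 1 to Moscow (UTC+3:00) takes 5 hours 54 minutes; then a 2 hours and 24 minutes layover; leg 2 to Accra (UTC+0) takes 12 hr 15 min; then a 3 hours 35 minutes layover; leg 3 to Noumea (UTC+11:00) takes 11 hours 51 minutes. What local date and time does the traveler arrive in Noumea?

Convert departure to UTC: 17:45 + 5:00 = 22:45 UTC on Sep 2.
Add 5 hours and 54 minutes leg 1 → 04:39 UTC (Sep 3).
Add 2 hours and 24 minutes layover in Moscow → 07:03 UTC.
Add 12 hours and 15 minutes leg 2 → 19:18 UTC.
Add 3 hours and 35 minutes layover in Accra → 22:53 UTC.
Add 11 hours 51 minutes leg 3 → 10:44 UTC (Sep 4).
Noumea is UTC+11:00, so local arrival = 10:44 + 11:00 = 21:44 on Sep 4.

21:44 on September 4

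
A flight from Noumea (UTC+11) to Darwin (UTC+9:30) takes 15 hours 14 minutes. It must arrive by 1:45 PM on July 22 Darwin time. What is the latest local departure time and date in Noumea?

12:01 AM on Jul 22

Target arrival in UTC: 1:45 PM − 9:30 = 4:15 AM on Jul 22.
Subtract 15 hours and 14 minutes → departure 1:01 PM UTC on Jul 21.
Noumea is UTC+11:00: 1:01 PM + 11:00 = 12:01 AM on Jul 22.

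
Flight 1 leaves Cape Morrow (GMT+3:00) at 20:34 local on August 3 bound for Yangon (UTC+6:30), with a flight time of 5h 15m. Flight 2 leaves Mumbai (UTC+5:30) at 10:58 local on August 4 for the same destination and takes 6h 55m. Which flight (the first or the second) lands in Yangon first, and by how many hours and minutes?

the first, by 13 hours 34 minutes

Flight 1 in UTC: 20:34 − 3:00 = 17:34 on Aug 3.
+5 hours and 15 minutes → arrive 22:49 UTC on Aug 3.
Flight 2 in UTC: 10:58 − 5:30 = 05:28 on Aug 4.
+6 hours and 55 minutes → arrive 12:23 UTC on Aug 4.
Flight 1 lands earlier by 13 hours 34 minutes.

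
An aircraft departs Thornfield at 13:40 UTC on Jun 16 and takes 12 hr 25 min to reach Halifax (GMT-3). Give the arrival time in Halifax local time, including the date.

23:05 on June 16

Departure is given in UTC: 13:40 on Jun 16.
Add 12 hours 25 minutes → 02:05 UTC (Jun 17).
Halifax is UTC−3:00: 02:05 − 3:00 = 23:05 on Jun 16.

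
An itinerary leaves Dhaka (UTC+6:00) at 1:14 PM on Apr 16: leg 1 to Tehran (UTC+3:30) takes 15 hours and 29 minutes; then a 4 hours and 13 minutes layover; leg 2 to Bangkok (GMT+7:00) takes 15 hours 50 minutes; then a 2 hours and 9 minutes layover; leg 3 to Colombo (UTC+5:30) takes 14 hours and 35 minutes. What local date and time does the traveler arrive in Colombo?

5:00 PM on Apr 18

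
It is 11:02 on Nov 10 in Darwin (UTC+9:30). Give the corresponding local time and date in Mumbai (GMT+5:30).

07:02 on Nov 10

In UTC: 11:02 − 9:30 = 01:32 on Nov 10.
Mumbai is UTC+5:30: 01:32 + 5:30 = 07:02 on Nov 10.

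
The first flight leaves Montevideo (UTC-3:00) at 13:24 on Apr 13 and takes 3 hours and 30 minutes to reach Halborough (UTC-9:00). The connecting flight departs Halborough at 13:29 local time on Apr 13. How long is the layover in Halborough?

2 hours 35 minutes

Convert departure to UTC: 13:24 + 3:00 = 16:24 UTC on Apr 13.
Add 3 hours 30 minutes flight time → 19:54 UTC.
Halborough is UTC−9:00, so local arrival = 19:54 − 9:00 = 10:54 on Apr 13.
Layover = 13:29 − 10:54 = 2 hours 35 minutes.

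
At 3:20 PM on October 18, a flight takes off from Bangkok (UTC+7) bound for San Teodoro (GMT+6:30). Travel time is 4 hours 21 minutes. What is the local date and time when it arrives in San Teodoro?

7:11 PM on October 18

Convert departure to UTC: 3:20 PM − 7:00 = 8:20 AM UTC on Oct 18.
Add 4 hours and 21 minutes travel time → 12:41 PM UTC.
San Teodoro is UTC+6:30, so local arrival = 12:41 PM + 6:30 = 7:11 PM on Oct 18.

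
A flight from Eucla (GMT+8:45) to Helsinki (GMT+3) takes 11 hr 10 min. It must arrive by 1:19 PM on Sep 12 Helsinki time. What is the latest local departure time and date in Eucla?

7:54 AM on Sep 12

Target arrival in UTC: 1:19 PM − 3:00 = 10:19 AM on Sep 12.
Subtract 11 hours 10 minutes → departure 11:09 PM UTC on Sep 11.
Eucla is UTC+8:45: 11:09 PM + 8:45 = 7:54 AM on Sep 12.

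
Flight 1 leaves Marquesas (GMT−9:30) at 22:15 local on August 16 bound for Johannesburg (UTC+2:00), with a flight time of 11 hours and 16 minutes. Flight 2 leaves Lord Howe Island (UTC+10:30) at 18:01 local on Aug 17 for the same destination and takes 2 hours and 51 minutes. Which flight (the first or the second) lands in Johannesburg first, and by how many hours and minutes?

Flight 1 in UTC: 22:15 + 9:30 = 07:45 on Aug 17.
+11 hours 16 minutes → arrive 19:01 UTC on Aug 17.
Flight 2 in UTC: 18:01 − 10:30 = 07:31 on Aug 17.
+2 hours 51 minutes → arrive 10:22 UTC on Aug 17.
Flight 2 lands earlier by 8 hours 39 minutes.

the second, by 8 hours 39 minutes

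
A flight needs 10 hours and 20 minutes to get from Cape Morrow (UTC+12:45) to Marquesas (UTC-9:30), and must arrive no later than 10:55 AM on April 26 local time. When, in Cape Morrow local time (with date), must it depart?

10:50 PM on April 26

Target arrival in UTC: 10:55 AM + 9:30 = 8:25 PM on Apr 26.
Subtract 10 hours 20 minutes → departure 10:05 AM UTC on Apr 26.
Cape Morrow is UTC+12:45: 10:05 AM + 12:45 = 10:50 PM on Apr 26.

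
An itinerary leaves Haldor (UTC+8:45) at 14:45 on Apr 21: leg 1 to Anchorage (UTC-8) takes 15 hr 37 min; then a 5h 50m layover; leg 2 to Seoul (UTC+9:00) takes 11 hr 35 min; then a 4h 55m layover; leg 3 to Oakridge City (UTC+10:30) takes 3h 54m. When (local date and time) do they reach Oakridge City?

Convert departure to UTC: 14:45 − 8:45 = 06:00 UTC on Apr 21.
Add 15 hours and 37 minutes leg 1 → 21:37 UTC.
Add 5 hours and 50 minutes layover in Anchorage → 03:27 UTC (Apr 22).
Add 11 hours 35 minutes leg 2 → 15:02 UTC.
Add 4 hours 55 minutes layover in Seoul → 19:57 UTC.
Add 3 hours 54 minutes leg 3 → 23:51 UTC.
Oakridge City is UTC+10:30, so local arrival = 23:51 + 10:30 = 10:21 on Apr 23.

10:21 on Apr 23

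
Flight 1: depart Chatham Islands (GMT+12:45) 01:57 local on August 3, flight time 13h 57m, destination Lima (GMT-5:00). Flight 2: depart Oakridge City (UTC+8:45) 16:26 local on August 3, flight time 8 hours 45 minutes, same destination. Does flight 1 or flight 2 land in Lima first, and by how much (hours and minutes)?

Flight 1 in UTC: 01:57 − 12:45 = 13:12 on Aug 2.
+13 hours 57 minutes → arrive 03:09 UTC on Aug 3.
Flight 2 in UTC: 16:26 − 8:45 = 07:41 on Aug 3.
+8 hours and 45 minutes → arrive 16:26 UTC on Aug 3.
Flight 1 lands earlier by 13 hours 17 minutes.

the first, by 13 hours 17 minutes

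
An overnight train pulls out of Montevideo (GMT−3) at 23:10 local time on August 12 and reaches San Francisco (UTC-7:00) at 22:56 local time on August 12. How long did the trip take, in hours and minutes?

Departure in UTC: 23:10 + 3:00 = 02:10 on Aug 13.
Arrival in UTC: 22:56 + 7:00 = 05:56 on Aug 13.
Elapsed = 05:56 − 02:10 = 3 hours 46 minutes.

3 hours 46 minutes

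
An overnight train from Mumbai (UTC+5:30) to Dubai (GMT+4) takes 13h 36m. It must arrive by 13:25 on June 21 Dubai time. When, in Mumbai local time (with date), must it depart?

Target arrival in UTC: 13:25 − 4:00 = 09:25 on Jun 21.
Subtract 13 hours 36 minutes → departure 19:49 UTC on Jun 20.
Mumbai is UTC+5:30: 19:49 + 5:30 = 01:19 on Jun 21.

01:19 on Jun 21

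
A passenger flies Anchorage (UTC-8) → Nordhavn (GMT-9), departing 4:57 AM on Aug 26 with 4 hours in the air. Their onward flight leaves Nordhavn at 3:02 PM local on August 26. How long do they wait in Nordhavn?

Convert departure to UTC: 4:57 AM + 8:00 = 12:57 PM UTC on Aug 26.
Add 4 hours flight time → 4:57 PM UTC.
Nordhavn is UTC−9:00, so local arrival = 4:57 PM − 9:00 = 7:57 AM on Aug 26.
Layover = 3:02 PM − 7:57 AM = 7 hours 5 minutes.

7 hours 5 minutes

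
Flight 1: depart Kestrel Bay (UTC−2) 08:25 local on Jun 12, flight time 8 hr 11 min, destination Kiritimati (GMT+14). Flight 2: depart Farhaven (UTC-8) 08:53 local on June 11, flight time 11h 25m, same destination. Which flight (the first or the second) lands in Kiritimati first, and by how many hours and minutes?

the second, by 14 hours 18 minutes

Flight 1 in UTC: 08:25 + 2:00 = 10:25 on Jun 12.
+8 hours 11 minutes → arrive 18:36 UTC on Jun 12.
Flight 2 in UTC: 08:53 + 8:00 = 16:53 on Jun 11.
+11 hours 25 minutes → arrive 04:18 UTC on Jun 12.
Flight 2 lands earlier by 14 hours 18 minutes.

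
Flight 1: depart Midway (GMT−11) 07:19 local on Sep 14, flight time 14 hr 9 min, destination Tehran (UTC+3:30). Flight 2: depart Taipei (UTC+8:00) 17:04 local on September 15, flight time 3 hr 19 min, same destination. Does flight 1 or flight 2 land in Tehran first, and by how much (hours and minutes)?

Flight 1 in UTC: 07:19 + 11:00 = 18:19 on Sep 14.
+14 hours 9 minutes → arrive 08:28 UTC on Sep 15.
Flight 2 in UTC: 17:04 − 8:00 = 09:04 on Sep 15.
+3 hours 19 minutes → arrive 12:23 UTC on Sep 15.
Flight 1 lands earlier by 3 hours 55 minutes.

the first, by 3 hours 55 minutes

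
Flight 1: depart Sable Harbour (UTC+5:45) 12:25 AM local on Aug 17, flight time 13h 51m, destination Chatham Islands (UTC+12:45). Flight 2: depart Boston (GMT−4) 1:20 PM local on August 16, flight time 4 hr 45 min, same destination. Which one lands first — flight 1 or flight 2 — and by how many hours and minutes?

the second, by 10 hours 26 minutes

Flight 1 in UTC: 12:25 AM − 5:45 = 6:40 PM on Aug 16.
+13 hours and 51 minutes → arrive 8:31 AM UTC on Aug 17.
Flight 2 in UTC: 1:20 PM + 4:00 = 5:20 PM on Aug 16.
+4 hours 45 minutes → arrive 10:05 PM UTC on Aug 16.
Flight 2 lands earlier by 10 hours 26 minutes.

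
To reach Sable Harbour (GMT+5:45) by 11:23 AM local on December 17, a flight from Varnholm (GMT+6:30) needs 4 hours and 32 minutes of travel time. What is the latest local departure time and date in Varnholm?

Target arrival in UTC: 11:23 AM − 5:45 = 5:38 AM on Dec 17.
Subtract 4 hours and 32 minutes → departure 1:06 AM UTC on Dec 17.
Varnholm is UTC+6:30: 1:06 AM + 6:30 = 7:36 AM on Dec 17.

7:36 AM on December 17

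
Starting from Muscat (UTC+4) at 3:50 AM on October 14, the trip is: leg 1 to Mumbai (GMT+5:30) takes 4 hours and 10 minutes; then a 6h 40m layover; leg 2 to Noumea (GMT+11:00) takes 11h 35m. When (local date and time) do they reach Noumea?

9:15 AM on Oct 15

Convert departure to UTC: 3:50 AM − 4:00 = 11:50 PM UTC on Oct 13.
Add 4 hours 10 minutes leg 1 → 4:00 AM UTC (Oct 14).
Add 6 hours and 40 minutes layover in Mumbai → 10:40 AM UTC.
Add 11 hours 35 minutes leg 2 → 10:15 PM UTC.
Noumea is UTC+11:00, so local arrival = 10:15 PM + 11:00 = 9:15 AM on Oct 15.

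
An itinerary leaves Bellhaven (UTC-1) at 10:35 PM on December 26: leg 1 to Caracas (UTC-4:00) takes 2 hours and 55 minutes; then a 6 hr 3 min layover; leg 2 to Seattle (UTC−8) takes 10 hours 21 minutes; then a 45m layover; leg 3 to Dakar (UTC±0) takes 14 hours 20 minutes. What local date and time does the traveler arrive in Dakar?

9:59 AM on December 28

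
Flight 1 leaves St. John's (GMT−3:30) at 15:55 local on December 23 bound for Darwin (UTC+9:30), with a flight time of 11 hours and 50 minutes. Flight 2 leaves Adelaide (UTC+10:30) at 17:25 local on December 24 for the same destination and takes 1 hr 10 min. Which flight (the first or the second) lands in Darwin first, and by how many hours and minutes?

Flight 1 in UTC: 15:55 + 3:30 = 19:25 on Dec 23.
+11 hours 50 minutes → arrive 07:15 UTC on Dec 24.
Flight 2 in UTC: 17:25 − 10:30 = 06:55 on Dec 24.
+1 hour and 10 minutes → arrive 08:05 UTC on Dec 24.
Flight 1 lands earlier by 50 minutes.

the first, by 50 minutes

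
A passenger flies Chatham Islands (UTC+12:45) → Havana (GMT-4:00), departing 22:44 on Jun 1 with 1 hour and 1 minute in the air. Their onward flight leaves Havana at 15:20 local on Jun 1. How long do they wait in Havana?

Convert departure to UTC: 22:44 − 12:45 = 09:59 UTC on Jun 1.
Add 1 hour 1 minute flight time → 11:00 UTC.
Havana is UTC−4:00, so local arrival = 11:00 − 4:00 = 07:00 on Jun 1.
Layover = 15:20 − 07:00 = 8 hours 20 minutes.

8 hours 20 minutes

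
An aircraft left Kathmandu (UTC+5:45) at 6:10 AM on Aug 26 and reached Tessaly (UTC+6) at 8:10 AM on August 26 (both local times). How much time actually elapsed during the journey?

Departure in UTC: 6:10 AM − 5:45 = 12:25 AM on Aug 26.
Arrival in UTC: 8:10 AM − 6:00 = 2:10 AM on Aug 26.
Elapsed = 2:10 AM − 12:25 AM = 1 hour 45 minutes.

1 hour 45 minutes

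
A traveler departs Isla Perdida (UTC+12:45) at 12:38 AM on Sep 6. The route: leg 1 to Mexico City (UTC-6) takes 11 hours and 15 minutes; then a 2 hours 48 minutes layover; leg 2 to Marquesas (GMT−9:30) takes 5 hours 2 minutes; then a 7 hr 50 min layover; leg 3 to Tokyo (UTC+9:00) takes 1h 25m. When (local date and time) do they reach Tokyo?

1:13 AM on September 7

Convert departure to UTC: 12:38 AM − 12:45 = 11:53 AM UTC on Sep 5.
Add 11 hours 15 minutes leg 1 → 11:08 PM UTC.
Add 2 hours and 48 minutes layover in Mexico City → 1:56 AM UTC (Sep 6).
Add 5 hours and 2 minutes leg 2 → 6:58 AM UTC.
Add 7 hours 50 minutes layover in Marquesas → 2:48 PM UTC.
Add 1 hour and 25 minutes leg 3 → 4:13 PM UTC.
Tokyo is UTC+9:00, so local arrival = 4:13 PM + 9:00 = 1:13 AM on Sep 7.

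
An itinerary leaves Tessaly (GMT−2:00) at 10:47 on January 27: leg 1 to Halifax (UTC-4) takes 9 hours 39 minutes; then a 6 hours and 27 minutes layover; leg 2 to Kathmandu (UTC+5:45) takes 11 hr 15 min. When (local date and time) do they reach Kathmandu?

Convert departure to UTC: 10:47 + 2:00 = 12:47 UTC on Jan 27.
Add 9 hours and 39 minutes leg 1 → 22:26 UTC.
Add 6 hours 27 minutes layover in Halifax → 04:53 UTC (Jan 28).
Add 11 hours and 15 minutes leg 2 → 16:08 UTC.
Kathmandu is UTC+5:45, so local arrival = 16:08 + 5:45 = 21:53 on Jan 28.

21:53 on Jan 28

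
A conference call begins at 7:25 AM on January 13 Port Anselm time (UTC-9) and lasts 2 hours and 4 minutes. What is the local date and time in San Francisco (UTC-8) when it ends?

San Francisco is 1:00 ahead of Port Anselm.
After 2 hours and 4 minutes it is 9:29 AM in Port Anselm.
Shift by the zone difference: 9:29 AM + 1:00 = 10:29 AM on Jan 13 in San Francisco.

10:29 AM on January 13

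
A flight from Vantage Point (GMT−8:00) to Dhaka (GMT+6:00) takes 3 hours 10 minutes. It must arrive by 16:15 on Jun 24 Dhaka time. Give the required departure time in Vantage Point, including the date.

Target arrival in UTC: 16:15 − 6:00 = 10:15 on Jun 24.
Subtract 3 hours and 10 minutes → departure 07:05 UTC on Jun 24.
Vantage Point is UTC−8:00: 07:05 − 8:00 = 23:05 on Jun 23.

23:05 on June 23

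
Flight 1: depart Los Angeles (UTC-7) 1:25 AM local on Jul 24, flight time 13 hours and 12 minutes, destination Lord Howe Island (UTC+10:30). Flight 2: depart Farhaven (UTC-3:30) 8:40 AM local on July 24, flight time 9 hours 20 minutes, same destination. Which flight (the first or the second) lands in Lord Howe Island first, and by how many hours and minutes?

Flight 1 in UTC: 1:25 AM + 7:00 = 8:25 AM on Jul 24.
+13 hours and 12 minutes → arrive 9:37 PM UTC on Jul 24.
Flight 2 in UTC: 8:40 AM + 3:30 = 12:10 PM on Jul 24.
+9 hours 20 minutes → arrive 9:30 PM UTC on Jul 24.
Flight 2 lands earlier by 7 minutes.

the second, by 7 minutes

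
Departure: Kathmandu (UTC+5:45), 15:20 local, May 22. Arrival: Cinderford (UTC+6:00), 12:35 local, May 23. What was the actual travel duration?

Departure in UTC: 15:20 − 5:45 = 09:35 on May 22.
Arrival in UTC: 12:35 − 6:00 = 06:35 on May 23.
Elapsed = 06:35 − 09:35 (+1 day) = 21 hours.

21 hours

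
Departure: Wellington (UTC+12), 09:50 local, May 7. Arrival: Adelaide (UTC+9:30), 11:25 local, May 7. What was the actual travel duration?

Adelaide is 2:30 behind Wellington.
Clock-face elapsed time (ignoring zones) is 1 hour 35 minutes.
Actual elapsed = 1 hour 35 minutes + 2:30 = 4 hours 5 minutes.

4 hours 5 minutes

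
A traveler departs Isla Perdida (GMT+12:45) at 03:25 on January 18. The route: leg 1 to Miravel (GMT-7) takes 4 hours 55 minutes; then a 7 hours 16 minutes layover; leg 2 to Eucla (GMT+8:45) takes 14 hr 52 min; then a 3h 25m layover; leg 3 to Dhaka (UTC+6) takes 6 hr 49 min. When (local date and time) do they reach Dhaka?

09:57 on January 19

Convert departure to UTC: 03:25 − 12:45 = 14:40 UTC on Jan 17.
Add 4 hours 55 minutes leg 1 → 19:35 UTC.
Add 7 hours and 16 minutes layover in Miravel → 02:51 UTC (Jan 18).
Add 14 hours and 52 minutes leg 2 → 17:43 UTC.
Add 3 hours and 25 minutes layover in Eucla → 21:08 UTC.
Add 6 hours 49 minutes leg 3 → 03:57 UTC (Jan 19).
Dhaka is UTC+6:00, so local arrival = 03:57 + 6:00 = 09:57 on Jan 19.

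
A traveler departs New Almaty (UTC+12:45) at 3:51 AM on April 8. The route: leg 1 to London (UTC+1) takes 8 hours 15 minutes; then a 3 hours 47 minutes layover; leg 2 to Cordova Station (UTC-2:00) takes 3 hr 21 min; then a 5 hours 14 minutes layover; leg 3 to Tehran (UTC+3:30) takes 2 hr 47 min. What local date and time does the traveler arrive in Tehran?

6:00 PM on April 8

Convert departure to UTC: 3:51 AM − 12:45 = 3:06 PM UTC on Apr 7.
Add 8 hours and 15 minutes leg 1 → 11:21 PM UTC.
Add 3 hours 47 minutes layover in London → 3:08 AM UTC (Apr 8).
Add 3 hours 21 minutes leg 2 → 6:29 AM UTC.
Add 5 hours 14 minutes layover in Cordova Station → 11:43 AM UTC.
Add 2 hours and 47 minutes leg 3 → 2:30 PM UTC.
Tehran is UTC+3:30, so local arrival = 2:30 PM + 3:30 = 6:00 PM on Apr 8.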